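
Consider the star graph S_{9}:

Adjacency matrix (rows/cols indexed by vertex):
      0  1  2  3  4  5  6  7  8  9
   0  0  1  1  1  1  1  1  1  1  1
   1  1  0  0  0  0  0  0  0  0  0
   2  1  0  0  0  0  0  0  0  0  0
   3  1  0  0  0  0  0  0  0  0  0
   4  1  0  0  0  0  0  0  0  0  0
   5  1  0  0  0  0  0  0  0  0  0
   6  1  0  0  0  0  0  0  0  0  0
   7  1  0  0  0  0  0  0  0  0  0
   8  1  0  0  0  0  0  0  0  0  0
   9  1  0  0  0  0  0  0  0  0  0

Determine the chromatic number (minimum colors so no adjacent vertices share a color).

S_{9} has one hub adjacent to 9 leaves; leaves are pairwise non-adjacent.
Color the hub 0 and every leaf 1.
Chromatic number = 2.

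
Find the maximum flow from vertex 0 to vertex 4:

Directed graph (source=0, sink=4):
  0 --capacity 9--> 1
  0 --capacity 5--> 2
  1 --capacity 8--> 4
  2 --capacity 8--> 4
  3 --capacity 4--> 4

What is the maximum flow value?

Computing max flow:
  Flow on (0->1): 8/9
  Flow on (0->2): 5/5
  Flow on (1->4): 8/8
  Flow on (2->4): 5/8
Maximum flow = 13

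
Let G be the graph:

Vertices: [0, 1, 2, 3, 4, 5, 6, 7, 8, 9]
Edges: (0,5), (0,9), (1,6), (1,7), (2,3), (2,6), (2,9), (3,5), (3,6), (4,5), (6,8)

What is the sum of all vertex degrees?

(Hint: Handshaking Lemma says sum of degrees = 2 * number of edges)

Count edges: 11 edges.
By Handshaking Lemma: sum of degrees = 2 * 11 = 22.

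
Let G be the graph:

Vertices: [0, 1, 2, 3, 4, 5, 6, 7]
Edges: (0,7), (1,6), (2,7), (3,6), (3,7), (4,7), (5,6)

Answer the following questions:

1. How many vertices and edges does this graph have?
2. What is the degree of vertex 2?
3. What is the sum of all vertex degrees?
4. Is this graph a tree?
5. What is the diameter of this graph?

Count: 8 vertices, 7 edges.
Vertex 2 has neighbors [7], degree = 1.
Handshaking lemma: 2 * 7 = 14.
A graph is a tree iff it is connected and has exactly n-1 edges. This graph is connected (all 8 vertices in one component) and has 8-1 = 7 edges. It is a tree.
Diameter (longest shortest path) = 4.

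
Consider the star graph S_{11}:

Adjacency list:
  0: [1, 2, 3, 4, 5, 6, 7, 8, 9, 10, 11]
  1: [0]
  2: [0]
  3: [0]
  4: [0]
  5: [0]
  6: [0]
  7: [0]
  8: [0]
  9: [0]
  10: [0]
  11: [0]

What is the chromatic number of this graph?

S_{11} has one hub adjacent to 11 leaves; leaves are pairwise non-adjacent.
Color the hub 0 and every leaf 1.
Chromatic number = 2.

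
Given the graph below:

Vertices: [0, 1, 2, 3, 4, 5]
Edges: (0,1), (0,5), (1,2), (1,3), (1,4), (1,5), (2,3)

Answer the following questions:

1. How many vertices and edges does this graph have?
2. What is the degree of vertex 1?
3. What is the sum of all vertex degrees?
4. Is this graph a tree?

Count: 6 vertices, 7 edges.
Vertex 1 has neighbors [0, 2, 3, 4, 5], degree = 5.
Handshaking lemma: 2 * 7 = 14.
A tree on 6 vertices has 5 edges. This graph has 7 edges (2 extra). Not a tree.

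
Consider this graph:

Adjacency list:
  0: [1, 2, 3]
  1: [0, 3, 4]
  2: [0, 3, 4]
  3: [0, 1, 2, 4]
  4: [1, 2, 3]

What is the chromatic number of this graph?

The graph has a maximum clique of size 3 (lower bound on chromatic number).
A valid 3-coloring: {0: 1, 1: 2, 2: 2, 3: 0, 4: 1}.
Chromatic number = 3.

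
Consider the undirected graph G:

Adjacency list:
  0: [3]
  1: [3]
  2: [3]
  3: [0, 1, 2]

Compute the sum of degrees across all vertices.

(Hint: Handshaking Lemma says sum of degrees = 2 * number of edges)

Count edges: 3 edges.
By Handshaking Lemma: sum of degrees = 2 * 3 = 6.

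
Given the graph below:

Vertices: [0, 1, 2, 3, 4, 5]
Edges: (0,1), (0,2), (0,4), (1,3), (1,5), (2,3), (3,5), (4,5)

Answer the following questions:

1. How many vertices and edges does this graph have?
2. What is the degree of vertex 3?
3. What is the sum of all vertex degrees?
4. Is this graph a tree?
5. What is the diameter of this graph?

Count: 6 vertices, 8 edges.
Vertex 3 has neighbors [1, 2, 5], degree = 3.
Handshaking lemma: 2 * 8 = 16.
A tree on 6 vertices has 5 edges. This graph has 8 edges (3 extra). Not a tree.
Diameter (longest shortest path) = 2.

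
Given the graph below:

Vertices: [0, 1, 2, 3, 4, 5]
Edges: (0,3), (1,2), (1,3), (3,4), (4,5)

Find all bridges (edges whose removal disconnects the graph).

A bridge is an edge whose removal increases the number of connected components.
Bridges found: (0,3), (1,2), (1,3), (3,4), (4,5)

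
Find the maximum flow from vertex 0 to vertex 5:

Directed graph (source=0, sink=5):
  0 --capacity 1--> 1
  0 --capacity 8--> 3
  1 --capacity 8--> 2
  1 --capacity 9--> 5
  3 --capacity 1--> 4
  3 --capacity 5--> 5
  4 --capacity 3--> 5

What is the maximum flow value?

Computing max flow:
  Flow on (0->1): 1/1
  Flow on (0->3): 6/8
  Flow on (1->5): 1/9
  Flow on (3->4): 1/1
  Flow on (3->5): 5/5
  Flow on (4->5): 1/3
Maximum flow = 7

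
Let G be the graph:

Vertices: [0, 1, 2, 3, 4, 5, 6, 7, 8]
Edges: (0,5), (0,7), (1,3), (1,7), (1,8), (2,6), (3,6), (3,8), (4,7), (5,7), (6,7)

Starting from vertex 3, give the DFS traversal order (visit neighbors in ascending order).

DFS from vertex 3 (neighbors processed in ascending order):
Visit order: 3, 1, 7, 0, 5, 4, 6, 2, 8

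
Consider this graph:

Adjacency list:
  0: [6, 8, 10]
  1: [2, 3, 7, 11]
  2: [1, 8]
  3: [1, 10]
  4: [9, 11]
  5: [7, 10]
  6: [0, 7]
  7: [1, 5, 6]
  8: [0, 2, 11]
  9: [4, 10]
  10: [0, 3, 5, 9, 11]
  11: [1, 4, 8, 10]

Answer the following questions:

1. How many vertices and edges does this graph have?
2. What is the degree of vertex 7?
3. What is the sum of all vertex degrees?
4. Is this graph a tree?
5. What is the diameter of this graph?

Count: 12 vertices, 17 edges.
Vertex 7 has neighbors [1, 5, 6], degree = 3.
Handshaking lemma: 2 * 17 = 34.
A tree on 12 vertices has 11 edges. This graph has 17 edges (6 extra). Not a tree.
Diameter (longest shortest path) = 4.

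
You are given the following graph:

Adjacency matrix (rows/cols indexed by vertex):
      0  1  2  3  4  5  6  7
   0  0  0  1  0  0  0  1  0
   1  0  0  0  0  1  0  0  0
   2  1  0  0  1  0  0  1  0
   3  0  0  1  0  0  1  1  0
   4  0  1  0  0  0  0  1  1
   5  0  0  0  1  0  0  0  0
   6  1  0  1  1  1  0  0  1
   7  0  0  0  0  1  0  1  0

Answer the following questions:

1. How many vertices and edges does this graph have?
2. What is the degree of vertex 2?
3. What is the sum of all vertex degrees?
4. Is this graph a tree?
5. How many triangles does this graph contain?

Count: 8 vertices, 10 edges.
Vertex 2 has neighbors [0, 3, 6], degree = 3.
Handshaking lemma: 2 * 10 = 20.
A tree on 8 vertices has 7 edges. This graph has 10 edges (3 extra). Not a tree.
Number of triangles = 3.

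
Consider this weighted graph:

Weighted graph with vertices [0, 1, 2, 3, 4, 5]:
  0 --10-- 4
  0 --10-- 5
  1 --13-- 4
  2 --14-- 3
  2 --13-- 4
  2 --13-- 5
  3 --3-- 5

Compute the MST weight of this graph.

Applying Kruskal's algorithm (sort edges by weight, add if no cycle):
  Add (3,5) w=3
  Add (0,5) w=10
  Add (0,4) w=10
  Add (1,4) w=13
  Add (2,5) w=13
  Skip (2,4) w=13 (creates cycle)
  Skip (2,3) w=14 (creates cycle)
MST weight = 49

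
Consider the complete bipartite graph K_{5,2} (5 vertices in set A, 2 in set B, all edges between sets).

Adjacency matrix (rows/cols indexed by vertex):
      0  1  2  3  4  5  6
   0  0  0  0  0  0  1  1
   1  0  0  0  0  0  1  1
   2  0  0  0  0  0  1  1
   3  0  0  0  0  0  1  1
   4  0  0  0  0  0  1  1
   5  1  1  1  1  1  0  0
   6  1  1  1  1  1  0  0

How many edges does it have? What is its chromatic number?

K_{5,2} has 5 * 2 = 10 edges.
Bipartite graphs have chromatic number 2 (color each partition differently).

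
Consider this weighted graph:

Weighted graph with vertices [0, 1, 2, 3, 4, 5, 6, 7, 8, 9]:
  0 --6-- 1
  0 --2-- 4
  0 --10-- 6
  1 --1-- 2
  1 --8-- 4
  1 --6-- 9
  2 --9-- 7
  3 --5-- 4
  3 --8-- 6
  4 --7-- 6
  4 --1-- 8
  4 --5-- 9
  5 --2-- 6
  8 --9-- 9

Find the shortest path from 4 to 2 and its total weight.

Using Dijkstra's algorithm from vertex 4:
Shortest path: 4 -> 1 -> 2
Total weight: 8 + 1 = 9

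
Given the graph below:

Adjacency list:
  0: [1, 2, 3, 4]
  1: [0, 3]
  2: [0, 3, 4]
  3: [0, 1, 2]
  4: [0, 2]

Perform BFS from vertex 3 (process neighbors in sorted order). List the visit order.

BFS from vertex 3 (neighbors processed in ascending order):
Visit order: 3, 0, 1, 2, 4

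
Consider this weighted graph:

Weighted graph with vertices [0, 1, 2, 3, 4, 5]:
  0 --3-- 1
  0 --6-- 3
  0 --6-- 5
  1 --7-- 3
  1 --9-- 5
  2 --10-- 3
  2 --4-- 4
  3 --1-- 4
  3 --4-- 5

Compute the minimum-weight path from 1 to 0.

Using Dijkstra's algorithm from vertex 1:
Shortest path: 1 -> 0
Total weight: 3 = 3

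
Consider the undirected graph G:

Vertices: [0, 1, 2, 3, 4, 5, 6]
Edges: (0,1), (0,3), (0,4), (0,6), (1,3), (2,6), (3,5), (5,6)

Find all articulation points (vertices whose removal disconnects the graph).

An articulation point is a vertex whose removal disconnects the graph.
Articulation points: [0, 6]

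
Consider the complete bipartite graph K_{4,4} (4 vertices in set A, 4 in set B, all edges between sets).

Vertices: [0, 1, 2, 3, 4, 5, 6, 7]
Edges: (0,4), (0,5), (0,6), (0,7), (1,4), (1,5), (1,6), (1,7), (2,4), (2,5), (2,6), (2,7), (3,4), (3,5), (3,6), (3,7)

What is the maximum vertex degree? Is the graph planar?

Set-A vertices have degree 4; set-B vertices have degree 4. Maximum degree = max(4,4) = 4.
K_{4,4} contains K_{3,3} as a subgraph (since both sides have >= 3 vertices); by Kuratowski's theorem it is not planar.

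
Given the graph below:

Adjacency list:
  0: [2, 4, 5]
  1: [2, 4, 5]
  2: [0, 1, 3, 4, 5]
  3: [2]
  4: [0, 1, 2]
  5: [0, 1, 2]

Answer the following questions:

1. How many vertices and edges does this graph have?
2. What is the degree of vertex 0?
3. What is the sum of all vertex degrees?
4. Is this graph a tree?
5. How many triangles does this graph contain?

Count: 6 vertices, 9 edges.
Vertex 0 has neighbors [2, 4, 5], degree = 3.
Handshaking lemma: 2 * 9 = 18.
A tree on 6 vertices has 5 edges. This graph has 9 edges (4 extra). Not a tree.
Number of triangles = 4.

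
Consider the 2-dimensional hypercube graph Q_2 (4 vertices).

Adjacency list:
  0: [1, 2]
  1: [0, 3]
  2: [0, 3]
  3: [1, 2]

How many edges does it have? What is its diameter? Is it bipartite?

The 2-dimensional hypercube Q_2 has 4 vertices and each vertex has degree 2.
Total edges = 4 * 2 / 2 = 4.
Diameter = 2 (max Hamming distance between binary labels).
Hypercubes are bipartite (partition by parity of binary representation).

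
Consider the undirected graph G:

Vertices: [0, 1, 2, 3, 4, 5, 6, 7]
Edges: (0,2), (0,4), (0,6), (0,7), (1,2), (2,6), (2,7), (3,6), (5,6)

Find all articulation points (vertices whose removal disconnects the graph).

An articulation point is a vertex whose removal disconnects the graph.
Articulation points: [0, 2, 6]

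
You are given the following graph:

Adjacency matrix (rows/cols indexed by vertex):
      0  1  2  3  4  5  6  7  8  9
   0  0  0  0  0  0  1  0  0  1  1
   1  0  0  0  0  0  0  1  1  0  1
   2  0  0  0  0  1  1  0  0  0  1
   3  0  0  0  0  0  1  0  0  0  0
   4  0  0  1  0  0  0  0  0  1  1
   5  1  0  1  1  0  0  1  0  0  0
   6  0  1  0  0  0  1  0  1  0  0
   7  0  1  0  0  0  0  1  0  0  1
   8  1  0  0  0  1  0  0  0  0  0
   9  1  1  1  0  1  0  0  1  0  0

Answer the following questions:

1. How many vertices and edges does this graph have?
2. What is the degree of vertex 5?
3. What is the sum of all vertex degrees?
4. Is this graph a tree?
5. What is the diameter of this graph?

Count: 10 vertices, 15 edges.
Vertex 5 has neighbors [0, 2, 3, 6], degree = 4.
Handshaking lemma: 2 * 15 = 30.
A tree on 10 vertices has 9 edges. This graph has 15 edges (6 extra). Not a tree.
Diameter (longest shortest path) = 3.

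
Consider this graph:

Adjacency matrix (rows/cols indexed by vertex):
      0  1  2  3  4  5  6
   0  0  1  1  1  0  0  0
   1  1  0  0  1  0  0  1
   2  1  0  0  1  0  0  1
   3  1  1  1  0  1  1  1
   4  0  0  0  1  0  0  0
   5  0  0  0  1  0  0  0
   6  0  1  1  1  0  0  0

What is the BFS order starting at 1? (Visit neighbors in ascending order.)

BFS from vertex 1 (neighbors processed in ascending order):
Visit order: 1, 0, 3, 6, 2, 4, 5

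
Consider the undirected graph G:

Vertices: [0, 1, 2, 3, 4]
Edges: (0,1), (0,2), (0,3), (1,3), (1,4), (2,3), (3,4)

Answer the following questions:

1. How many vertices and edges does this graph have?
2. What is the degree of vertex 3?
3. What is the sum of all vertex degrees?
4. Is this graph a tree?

Count: 5 vertices, 7 edges.
Vertex 3 has neighbors [0, 1, 2, 4], degree = 4.
Handshaking lemma: 2 * 7 = 14.
A tree on 5 vertices has 4 edges. This graph has 7 edges (3 extra). Not a tree.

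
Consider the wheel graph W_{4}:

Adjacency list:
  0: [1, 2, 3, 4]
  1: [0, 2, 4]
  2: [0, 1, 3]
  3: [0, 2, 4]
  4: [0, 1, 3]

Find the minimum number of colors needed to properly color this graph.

W_{4} = C_{4} plus a hub adjacent to every cycle vertex.
The outer cycle needs 2 colors (even cycle); the hub is adjacent to all of them so needs a fresh color.
Chromatic number = 2 + 1 = 3.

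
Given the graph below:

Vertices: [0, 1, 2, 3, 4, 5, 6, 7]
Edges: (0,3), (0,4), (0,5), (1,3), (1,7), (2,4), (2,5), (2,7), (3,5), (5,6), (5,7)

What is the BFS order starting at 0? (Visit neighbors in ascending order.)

BFS from vertex 0 (neighbors processed in ascending order):
Visit order: 0, 3, 4, 5, 1, 2, 6, 7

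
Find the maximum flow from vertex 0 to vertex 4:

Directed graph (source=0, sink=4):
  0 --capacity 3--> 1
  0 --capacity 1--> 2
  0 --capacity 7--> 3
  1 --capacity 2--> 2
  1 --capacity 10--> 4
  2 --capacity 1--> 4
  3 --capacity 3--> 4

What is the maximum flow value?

Computing max flow:
  Flow on (0->1): 3/3
  Flow on (0->2): 1/1
  Flow on (0->3): 3/7
  Flow on (1->4): 3/10
  Flow on (2->4): 1/1
  Flow on (3->4): 3/3
Maximum flow = 7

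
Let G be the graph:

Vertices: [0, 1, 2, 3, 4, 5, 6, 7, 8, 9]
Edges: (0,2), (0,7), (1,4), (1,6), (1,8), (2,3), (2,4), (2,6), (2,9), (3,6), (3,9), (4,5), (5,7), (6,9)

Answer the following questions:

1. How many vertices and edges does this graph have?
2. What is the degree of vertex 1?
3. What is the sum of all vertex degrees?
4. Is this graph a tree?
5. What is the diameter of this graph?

Count: 10 vertices, 14 edges.
Vertex 1 has neighbors [4, 6, 8], degree = 3.
Handshaking lemma: 2 * 14 = 28.
A tree on 10 vertices has 9 edges. This graph has 14 edges (5 extra). Not a tree.
Diameter (longest shortest path) = 4.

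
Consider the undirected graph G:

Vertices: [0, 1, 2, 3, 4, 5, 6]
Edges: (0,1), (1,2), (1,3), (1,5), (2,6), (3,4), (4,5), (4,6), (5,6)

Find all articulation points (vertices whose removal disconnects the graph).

An articulation point is a vertex whose removal disconnects the graph.
Articulation points: [1]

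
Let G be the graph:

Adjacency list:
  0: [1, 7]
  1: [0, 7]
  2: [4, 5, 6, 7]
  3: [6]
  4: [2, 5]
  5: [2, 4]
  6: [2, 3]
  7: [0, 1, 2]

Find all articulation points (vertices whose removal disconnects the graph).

An articulation point is a vertex whose removal disconnects the graph.
Articulation points: [2, 6, 7]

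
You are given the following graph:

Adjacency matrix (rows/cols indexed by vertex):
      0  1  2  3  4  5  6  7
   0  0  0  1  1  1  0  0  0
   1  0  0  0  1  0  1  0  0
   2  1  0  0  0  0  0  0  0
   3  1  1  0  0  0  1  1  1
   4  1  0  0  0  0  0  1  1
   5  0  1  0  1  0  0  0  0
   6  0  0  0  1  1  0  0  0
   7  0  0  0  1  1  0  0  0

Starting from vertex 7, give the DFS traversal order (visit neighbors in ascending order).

DFS from vertex 7 (neighbors processed in ascending order):
Visit order: 7, 3, 0, 2, 4, 6, 1, 5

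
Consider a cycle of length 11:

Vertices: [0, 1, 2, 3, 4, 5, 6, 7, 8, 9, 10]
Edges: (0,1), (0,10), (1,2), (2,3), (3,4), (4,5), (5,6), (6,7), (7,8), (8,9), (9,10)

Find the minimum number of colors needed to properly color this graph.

This is an odd cycle (C_11). Odd cycles are not bipartite (any 2-coloring forces two adjacent vertices to match), and 3 colors suffice.
Chromatic number = 3.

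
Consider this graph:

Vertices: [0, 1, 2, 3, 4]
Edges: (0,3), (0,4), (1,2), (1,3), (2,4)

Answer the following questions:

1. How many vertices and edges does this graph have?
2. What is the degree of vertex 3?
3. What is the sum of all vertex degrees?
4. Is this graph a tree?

Count: 5 vertices, 5 edges.
Vertex 3 has neighbors [0, 1], degree = 2.
Handshaking lemma: 2 * 5 = 10.
A tree on 5 vertices has 4 edges. This graph has 5 edges (1 extra). Not a tree.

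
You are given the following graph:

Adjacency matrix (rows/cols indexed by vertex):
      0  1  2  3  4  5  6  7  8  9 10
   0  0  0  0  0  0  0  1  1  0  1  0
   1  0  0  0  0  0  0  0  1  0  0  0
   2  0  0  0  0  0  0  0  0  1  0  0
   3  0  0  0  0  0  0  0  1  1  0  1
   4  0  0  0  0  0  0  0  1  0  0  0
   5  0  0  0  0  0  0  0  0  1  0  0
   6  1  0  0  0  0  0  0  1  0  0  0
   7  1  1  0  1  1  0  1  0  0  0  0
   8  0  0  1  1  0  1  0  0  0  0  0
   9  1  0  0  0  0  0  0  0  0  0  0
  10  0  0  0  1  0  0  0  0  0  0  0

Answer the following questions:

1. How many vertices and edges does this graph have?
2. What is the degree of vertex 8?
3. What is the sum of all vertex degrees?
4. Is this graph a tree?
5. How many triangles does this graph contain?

Count: 11 vertices, 11 edges.
Vertex 8 has neighbors [2, 3, 5], degree = 3.
Handshaking lemma: 2 * 11 = 22.
A tree on 11 vertices has 10 edges. This graph has 11 edges (1 extra). Not a tree.
Number of triangles = 1.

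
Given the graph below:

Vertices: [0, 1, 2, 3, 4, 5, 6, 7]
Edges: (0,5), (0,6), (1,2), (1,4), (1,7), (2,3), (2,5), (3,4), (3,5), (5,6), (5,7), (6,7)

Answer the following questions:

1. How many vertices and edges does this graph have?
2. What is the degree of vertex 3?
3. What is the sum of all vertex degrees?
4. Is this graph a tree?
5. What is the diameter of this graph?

Count: 8 vertices, 12 edges.
Vertex 3 has neighbors [2, 4, 5], degree = 3.
Handshaking lemma: 2 * 12 = 24.
A tree on 8 vertices has 7 edges. This graph has 12 edges (5 extra). Not a tree.
Diameter (longest shortest path) = 3.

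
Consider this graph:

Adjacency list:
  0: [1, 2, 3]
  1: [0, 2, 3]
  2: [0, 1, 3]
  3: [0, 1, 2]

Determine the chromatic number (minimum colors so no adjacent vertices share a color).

The graph has a maximum clique of size 4 (lower bound on chromatic number).
A valid 4-coloring: {0: 0, 1: 1, 2: 2, 3: 3}.
Chromatic number = 4.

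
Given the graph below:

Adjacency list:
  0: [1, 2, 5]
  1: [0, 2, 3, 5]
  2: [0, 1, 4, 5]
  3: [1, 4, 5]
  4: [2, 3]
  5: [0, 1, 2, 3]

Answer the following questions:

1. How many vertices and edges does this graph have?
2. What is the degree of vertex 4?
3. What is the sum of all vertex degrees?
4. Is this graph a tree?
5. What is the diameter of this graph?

Count: 6 vertices, 10 edges.
Vertex 4 has neighbors [2, 3], degree = 2.
Handshaking lemma: 2 * 10 = 20.
A tree on 6 vertices has 5 edges. This graph has 10 edges (5 extra). Not a tree.
Diameter (longest shortest path) = 2.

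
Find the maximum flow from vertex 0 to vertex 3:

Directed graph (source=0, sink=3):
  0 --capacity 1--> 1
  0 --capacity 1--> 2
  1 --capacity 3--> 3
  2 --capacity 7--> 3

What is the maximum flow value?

Computing max flow:
  Flow on (0->1): 1/1
  Flow on (0->2): 1/1
  Flow on (1->3): 1/3
  Flow on (2->3): 1/7
Maximum flow = 2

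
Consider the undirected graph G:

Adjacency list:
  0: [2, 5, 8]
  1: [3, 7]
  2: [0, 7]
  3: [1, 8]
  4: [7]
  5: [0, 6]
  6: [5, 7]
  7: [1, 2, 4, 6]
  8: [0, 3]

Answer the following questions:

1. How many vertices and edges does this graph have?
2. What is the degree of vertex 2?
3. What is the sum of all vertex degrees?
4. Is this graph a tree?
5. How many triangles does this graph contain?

Count: 9 vertices, 10 edges.
Vertex 2 has neighbors [0, 7], degree = 2.
Handshaking lemma: 2 * 10 = 20.
A tree on 9 vertices has 8 edges. This graph has 10 edges (2 extra). Not a tree.
Number of triangles = 0.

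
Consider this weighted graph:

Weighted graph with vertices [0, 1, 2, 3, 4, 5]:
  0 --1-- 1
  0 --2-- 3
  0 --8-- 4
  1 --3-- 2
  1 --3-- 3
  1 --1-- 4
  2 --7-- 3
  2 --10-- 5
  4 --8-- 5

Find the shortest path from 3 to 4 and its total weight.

Using Dijkstra's algorithm from vertex 3:
Shortest path: 3 -> 1 -> 4
Total weight: 3 + 1 = 4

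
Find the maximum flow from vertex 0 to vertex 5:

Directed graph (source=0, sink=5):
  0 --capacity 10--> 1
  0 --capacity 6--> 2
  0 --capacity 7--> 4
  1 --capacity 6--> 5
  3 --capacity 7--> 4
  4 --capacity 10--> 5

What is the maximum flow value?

Computing max flow:
  Flow on (0->1): 6/10
  Flow on (0->4): 7/7
  Flow on (1->5): 6/6
  Flow on (4->5): 7/10
Maximum flow = 13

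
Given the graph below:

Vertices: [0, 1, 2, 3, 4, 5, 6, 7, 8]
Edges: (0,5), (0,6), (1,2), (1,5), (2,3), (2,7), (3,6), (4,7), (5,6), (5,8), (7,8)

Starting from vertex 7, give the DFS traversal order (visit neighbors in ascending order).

DFS from vertex 7 (neighbors processed in ascending order):
Visit order: 7, 2, 1, 5, 0, 6, 3, 8, 4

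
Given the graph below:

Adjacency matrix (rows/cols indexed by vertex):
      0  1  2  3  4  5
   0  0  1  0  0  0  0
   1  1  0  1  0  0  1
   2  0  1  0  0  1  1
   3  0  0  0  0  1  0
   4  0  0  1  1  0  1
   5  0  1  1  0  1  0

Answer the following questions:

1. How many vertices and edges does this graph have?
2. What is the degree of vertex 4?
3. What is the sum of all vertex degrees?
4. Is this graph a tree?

Count: 6 vertices, 7 edges.
Vertex 4 has neighbors [2, 3, 5], degree = 3.
Handshaking lemma: 2 * 7 = 14.
A tree on 6 vertices has 5 edges. This graph has 7 edges (2 extra). Not a tree.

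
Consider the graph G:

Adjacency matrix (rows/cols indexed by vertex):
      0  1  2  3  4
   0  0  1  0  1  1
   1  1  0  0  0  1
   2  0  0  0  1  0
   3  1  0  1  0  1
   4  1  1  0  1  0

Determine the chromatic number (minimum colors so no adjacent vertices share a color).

The graph has a maximum clique of size 3 (lower bound on chromatic number).
A valid 3-coloring: {0: 0, 1: 1, 2: 0, 3: 1, 4: 2}.
Chromatic number = 3.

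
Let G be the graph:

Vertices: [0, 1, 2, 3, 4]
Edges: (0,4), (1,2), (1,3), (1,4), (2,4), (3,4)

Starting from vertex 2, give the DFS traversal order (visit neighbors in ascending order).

DFS from vertex 2 (neighbors processed in ascending order):
Visit order: 2, 1, 3, 4, 0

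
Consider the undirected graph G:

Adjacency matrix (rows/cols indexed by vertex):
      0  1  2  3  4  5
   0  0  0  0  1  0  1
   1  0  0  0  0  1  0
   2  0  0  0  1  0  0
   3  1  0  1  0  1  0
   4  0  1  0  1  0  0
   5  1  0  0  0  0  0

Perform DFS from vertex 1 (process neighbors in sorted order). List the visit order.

DFS from vertex 1 (neighbors processed in ascending order):
Visit order: 1, 4, 3, 0, 5, 2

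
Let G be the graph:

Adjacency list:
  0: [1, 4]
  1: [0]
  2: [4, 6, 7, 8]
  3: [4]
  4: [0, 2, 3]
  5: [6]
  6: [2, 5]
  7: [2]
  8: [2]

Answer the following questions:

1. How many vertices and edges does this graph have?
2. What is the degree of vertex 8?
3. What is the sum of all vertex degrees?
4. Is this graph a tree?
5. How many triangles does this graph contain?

Count: 9 vertices, 8 edges.
Vertex 8 has neighbors [2], degree = 1.
Handshaking lemma: 2 * 8 = 16.
A graph is a tree iff it is connected and has exactly n-1 edges. This graph is connected (all 9 vertices in one component) and has 9-1 = 8 edges. It is a tree.
Number of triangles = 0.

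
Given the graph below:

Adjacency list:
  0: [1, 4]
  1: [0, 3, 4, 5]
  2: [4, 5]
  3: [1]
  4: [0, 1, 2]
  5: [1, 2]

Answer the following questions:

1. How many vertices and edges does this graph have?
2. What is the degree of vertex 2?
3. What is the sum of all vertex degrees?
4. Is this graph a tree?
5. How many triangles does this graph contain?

Count: 6 vertices, 7 edges.
Vertex 2 has neighbors [4, 5], degree = 2.
Handshaking lemma: 2 * 7 = 14.
A tree on 6 vertices has 5 edges. This graph has 7 edges (2 extra). Not a tree.
Number of triangles = 1.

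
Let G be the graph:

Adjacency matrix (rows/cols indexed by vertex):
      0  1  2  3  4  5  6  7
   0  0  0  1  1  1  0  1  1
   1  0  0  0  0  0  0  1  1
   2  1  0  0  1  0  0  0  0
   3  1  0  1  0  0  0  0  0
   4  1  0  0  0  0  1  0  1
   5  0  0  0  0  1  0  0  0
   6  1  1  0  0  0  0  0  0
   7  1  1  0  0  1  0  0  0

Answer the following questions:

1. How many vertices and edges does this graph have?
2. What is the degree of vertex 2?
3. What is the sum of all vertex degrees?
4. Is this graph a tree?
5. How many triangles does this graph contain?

Count: 8 vertices, 10 edges.
Vertex 2 has neighbors [0, 3], degree = 2.
Handshaking lemma: 2 * 10 = 20.
A tree on 8 vertices has 7 edges. This graph has 10 edges (3 extra). Not a tree.
Number of triangles = 2.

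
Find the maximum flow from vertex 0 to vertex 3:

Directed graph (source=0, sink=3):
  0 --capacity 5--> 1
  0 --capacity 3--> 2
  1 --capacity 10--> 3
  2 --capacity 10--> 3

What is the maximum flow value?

Computing max flow:
  Flow on (0->1): 5/5
  Flow on (0->2): 3/3
  Flow on (1->3): 5/10
  Flow on (2->3): 3/10
Maximum flow = 8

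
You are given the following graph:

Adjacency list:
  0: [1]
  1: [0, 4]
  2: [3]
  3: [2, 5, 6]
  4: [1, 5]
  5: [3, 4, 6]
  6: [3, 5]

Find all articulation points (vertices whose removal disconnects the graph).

An articulation point is a vertex whose removal disconnects the graph.
Articulation points: [1, 3, 4, 5]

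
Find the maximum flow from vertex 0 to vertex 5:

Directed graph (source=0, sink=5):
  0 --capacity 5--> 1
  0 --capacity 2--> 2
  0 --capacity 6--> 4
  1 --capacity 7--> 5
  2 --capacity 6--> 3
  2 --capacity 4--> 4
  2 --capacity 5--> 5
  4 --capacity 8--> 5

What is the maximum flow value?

Computing max flow:
  Flow on (0->1): 5/5
  Flow on (0->2): 2/2
  Flow on (0->4): 6/6
  Flow on (1->5): 5/7
  Flow on (2->5): 2/5
  Flow on (4->5): 6/8
Maximum flow = 13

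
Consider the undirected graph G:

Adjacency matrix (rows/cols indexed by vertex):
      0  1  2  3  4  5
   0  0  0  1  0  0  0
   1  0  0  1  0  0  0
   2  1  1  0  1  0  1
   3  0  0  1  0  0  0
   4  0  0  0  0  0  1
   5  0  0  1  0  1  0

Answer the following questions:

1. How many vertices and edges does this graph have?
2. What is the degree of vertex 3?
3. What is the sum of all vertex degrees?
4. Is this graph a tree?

Count: 6 vertices, 5 edges.
Vertex 3 has neighbors [2], degree = 1.
Handshaking lemma: 2 * 5 = 10.
A graph is a tree iff it is connected and has exactly n-1 edges. This graph is connected (all 6 vertices in one component) and has 6-1 = 5 edges. It is a tree.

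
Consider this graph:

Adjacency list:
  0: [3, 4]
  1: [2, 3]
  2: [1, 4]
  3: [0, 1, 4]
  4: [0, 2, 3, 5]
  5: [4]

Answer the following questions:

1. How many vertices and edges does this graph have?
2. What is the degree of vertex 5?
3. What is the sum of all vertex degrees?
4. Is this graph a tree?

Count: 6 vertices, 7 edges.
Vertex 5 has neighbors [4], degree = 1.
Handshaking lemma: 2 * 7 = 14.
A tree on 6 vertices has 5 edges. This graph has 7 edges (2 extra). Not a tree.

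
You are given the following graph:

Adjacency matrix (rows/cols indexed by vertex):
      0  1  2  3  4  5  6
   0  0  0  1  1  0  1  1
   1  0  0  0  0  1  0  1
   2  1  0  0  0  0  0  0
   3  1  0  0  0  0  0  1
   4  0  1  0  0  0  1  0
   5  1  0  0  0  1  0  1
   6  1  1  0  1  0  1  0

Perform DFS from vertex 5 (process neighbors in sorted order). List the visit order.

DFS from vertex 5 (neighbors processed in ascending order):
Visit order: 5, 0, 2, 3, 6, 1, 4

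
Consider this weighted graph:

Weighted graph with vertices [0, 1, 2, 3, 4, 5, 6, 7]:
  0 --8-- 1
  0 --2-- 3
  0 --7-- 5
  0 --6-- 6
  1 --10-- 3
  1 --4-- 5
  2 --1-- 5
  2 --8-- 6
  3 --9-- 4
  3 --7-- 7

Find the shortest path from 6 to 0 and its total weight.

Using Dijkstra's algorithm from vertex 6:
Shortest path: 6 -> 0
Total weight: 6 = 6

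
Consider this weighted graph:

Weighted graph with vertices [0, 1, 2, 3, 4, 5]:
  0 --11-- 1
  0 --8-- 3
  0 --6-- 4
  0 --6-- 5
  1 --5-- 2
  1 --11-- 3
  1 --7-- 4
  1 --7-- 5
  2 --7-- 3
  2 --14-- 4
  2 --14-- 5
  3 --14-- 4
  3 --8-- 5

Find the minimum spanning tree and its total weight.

Applying Kruskal's algorithm (sort edges by weight, add if no cycle):
  Add (1,2) w=5
  Add (0,5) w=6
  Add (0,4) w=6
  Add (1,5) w=7
  Skip (1,4) w=7 (creates cycle)
  Add (2,3) w=7
  Skip (0,3) w=8 (creates cycle)
  Skip (3,5) w=8 (creates cycle)
  Skip (0,1) w=11 (creates cycle)
  Skip (1,3) w=11 (creates cycle)
  Skip (2,5) w=14 (creates cycle)
  Skip (2,4) w=14 (creates cycle)
  Skip (3,4) w=14 (creates cycle)
MST weight = 31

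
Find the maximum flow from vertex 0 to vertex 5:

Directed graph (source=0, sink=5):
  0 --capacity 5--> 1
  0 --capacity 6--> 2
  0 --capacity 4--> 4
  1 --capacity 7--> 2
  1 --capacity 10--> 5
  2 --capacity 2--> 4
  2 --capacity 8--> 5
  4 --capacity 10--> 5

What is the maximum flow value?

Computing max flow:
  Flow on (0->1): 5/5
  Flow on (0->2): 6/6
  Flow on (0->4): 4/4
  Flow on (1->5): 5/10
  Flow on (2->5): 6/8
  Flow on (4->5): 4/10
Maximum flow = 15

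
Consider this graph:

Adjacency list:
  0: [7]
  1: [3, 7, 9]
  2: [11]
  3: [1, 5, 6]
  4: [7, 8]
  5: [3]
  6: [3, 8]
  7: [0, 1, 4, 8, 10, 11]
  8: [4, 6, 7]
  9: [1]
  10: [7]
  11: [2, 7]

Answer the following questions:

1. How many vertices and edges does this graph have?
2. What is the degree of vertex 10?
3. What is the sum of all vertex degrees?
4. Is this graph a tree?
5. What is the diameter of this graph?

Count: 12 vertices, 13 edges.
Vertex 10 has neighbors [7], degree = 1.
Handshaking lemma: 2 * 13 = 26.
A tree on 12 vertices has 11 edges. This graph has 13 edges (2 extra). Not a tree.
Diameter (longest shortest path) = 5.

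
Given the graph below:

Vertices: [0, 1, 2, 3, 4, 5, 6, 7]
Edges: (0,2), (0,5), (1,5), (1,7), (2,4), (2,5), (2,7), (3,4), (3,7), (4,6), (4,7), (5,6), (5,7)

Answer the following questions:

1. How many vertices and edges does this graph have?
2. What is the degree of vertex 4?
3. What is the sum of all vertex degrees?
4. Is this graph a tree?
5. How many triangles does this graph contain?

Count: 8 vertices, 13 edges.
Vertex 4 has neighbors [2, 3, 6, 7], degree = 4.
Handshaking lemma: 2 * 13 = 26.
A tree on 8 vertices has 7 edges. This graph has 13 edges (6 extra). Not a tree.
Number of triangles = 5.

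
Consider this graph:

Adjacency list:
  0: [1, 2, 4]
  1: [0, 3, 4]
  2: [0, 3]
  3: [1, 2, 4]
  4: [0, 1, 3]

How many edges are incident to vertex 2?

Vertex 2 has neighbors [0, 3], so deg(2) = 2.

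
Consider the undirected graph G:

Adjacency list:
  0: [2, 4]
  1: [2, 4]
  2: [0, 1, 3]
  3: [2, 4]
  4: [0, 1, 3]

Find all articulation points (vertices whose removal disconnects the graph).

No articulation points. The graph is biconnected.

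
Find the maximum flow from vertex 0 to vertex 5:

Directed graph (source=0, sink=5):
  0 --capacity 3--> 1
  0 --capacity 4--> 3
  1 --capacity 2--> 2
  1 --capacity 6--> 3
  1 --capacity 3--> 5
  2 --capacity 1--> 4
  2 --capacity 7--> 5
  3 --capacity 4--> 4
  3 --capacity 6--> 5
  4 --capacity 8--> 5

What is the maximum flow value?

Computing max flow:
  Flow on (0->1): 3/3
  Flow on (0->3): 4/4
  Flow on (1->5): 3/3
  Flow on (3->5): 4/6
Maximum flow = 7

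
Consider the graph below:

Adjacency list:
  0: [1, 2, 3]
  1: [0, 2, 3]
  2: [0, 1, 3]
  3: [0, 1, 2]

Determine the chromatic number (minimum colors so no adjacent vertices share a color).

The graph has a maximum clique of size 4 (lower bound on chromatic number).
A valid 4-coloring: {0: 0, 1: 1, 2: 2, 3: 3}.
Chromatic number = 4.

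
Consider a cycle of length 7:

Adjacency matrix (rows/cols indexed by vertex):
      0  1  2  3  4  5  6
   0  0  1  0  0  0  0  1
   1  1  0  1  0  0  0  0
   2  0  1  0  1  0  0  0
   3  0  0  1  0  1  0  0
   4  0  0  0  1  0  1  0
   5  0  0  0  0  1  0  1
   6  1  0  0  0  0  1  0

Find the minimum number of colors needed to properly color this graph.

This is an odd cycle (C_7). Odd cycles are not bipartite (any 2-coloring forces two adjacent vertices to match), and 3 colors suffice.
Chromatic number = 3.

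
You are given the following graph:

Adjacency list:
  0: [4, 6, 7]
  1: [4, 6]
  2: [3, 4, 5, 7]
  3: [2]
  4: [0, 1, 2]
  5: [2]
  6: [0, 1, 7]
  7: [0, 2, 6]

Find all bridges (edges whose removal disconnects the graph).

A bridge is an edge whose removal increases the number of connected components.
Bridges found: (2,3), (2,5)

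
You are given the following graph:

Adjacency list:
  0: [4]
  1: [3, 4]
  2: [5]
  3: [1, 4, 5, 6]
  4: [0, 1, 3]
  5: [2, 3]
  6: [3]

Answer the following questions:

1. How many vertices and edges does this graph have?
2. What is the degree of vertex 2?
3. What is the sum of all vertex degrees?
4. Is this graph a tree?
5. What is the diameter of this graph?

Count: 7 vertices, 7 edges.
Vertex 2 has neighbors [5], degree = 1.
Handshaking lemma: 2 * 7 = 14.
A tree on 7 vertices has 6 edges. This graph has 7 edges (1 extra). Not a tree.
Diameter (longest shortest path) = 4.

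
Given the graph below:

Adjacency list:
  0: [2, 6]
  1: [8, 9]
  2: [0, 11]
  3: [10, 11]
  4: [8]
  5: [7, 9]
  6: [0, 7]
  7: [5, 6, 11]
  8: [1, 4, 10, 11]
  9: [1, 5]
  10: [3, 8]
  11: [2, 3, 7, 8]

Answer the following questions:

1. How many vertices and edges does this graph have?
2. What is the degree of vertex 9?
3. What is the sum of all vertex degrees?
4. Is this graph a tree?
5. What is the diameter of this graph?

Count: 12 vertices, 14 edges.
Vertex 9 has neighbors [1, 5], degree = 2.
Handshaking lemma: 2 * 14 = 28.
A tree on 12 vertices has 11 edges. This graph has 14 edges (3 extra). Not a tree.
Diameter (longest shortest path) = 4.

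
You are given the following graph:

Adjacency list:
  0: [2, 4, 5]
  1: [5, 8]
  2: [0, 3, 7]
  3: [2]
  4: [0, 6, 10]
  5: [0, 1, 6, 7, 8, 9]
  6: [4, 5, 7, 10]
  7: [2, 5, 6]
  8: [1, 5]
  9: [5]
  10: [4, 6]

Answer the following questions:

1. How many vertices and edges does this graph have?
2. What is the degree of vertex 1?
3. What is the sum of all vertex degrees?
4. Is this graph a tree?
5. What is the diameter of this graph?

Count: 11 vertices, 15 edges.
Vertex 1 has neighbors [5, 8], degree = 2.
Handshaking lemma: 2 * 15 = 30.
A tree on 11 vertices has 10 edges. This graph has 15 edges (5 extra). Not a tree.
Diameter (longest shortest path) = 4.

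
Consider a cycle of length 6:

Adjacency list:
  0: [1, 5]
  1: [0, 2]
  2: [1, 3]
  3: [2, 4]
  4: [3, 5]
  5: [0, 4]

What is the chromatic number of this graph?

This is an even cycle (C_6). Even cycles are bipartite.
Chromatic number = 2.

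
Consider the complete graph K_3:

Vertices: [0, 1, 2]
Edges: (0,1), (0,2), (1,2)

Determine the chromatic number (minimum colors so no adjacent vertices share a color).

In K_3, every vertex is adjacent to every other vertex.
Each vertex needs a unique color.
Chromatic number = 3.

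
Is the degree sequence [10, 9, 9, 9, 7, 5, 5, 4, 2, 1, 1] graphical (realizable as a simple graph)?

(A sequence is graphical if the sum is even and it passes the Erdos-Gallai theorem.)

Sum of degrees = 62. Sum is even but fails Erdos-Gallai. The sequence is NOT graphical.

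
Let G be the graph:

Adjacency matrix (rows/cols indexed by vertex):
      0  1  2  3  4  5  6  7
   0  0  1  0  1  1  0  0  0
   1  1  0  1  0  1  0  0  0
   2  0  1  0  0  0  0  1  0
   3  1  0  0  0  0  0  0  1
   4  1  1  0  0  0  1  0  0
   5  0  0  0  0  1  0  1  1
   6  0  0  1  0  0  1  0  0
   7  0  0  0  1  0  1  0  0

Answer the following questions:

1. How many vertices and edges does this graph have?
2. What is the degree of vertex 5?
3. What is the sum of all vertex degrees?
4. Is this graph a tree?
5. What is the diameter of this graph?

Count: 8 vertices, 10 edges.
Vertex 5 has neighbors [4, 6, 7], degree = 3.
Handshaking lemma: 2 * 10 = 20.
A tree on 8 vertices has 7 edges. This graph has 10 edges (3 extra). Not a tree.
Diameter (longest shortest path) = 3.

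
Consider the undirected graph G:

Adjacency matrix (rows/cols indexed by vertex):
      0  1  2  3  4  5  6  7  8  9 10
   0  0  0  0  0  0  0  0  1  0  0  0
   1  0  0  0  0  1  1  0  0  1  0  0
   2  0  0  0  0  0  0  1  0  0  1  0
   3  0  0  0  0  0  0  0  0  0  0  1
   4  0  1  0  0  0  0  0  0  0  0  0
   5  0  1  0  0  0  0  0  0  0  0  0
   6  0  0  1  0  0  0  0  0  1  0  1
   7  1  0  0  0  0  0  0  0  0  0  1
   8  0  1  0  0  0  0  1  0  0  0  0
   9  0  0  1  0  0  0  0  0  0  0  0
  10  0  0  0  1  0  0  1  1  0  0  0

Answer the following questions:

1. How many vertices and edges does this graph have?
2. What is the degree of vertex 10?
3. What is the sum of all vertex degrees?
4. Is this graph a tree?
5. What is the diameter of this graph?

Count: 11 vertices, 10 edges.
Vertex 10 has neighbors [3, 6, 7], degree = 3.
Handshaking lemma: 2 * 10 = 20.
A graph is a tree iff it is connected and has exactly n-1 edges. This graph is connected (all 11 vertices in one component) and has 11-1 = 10 edges. It is a tree.
Diameter (longest shortest path) = 6.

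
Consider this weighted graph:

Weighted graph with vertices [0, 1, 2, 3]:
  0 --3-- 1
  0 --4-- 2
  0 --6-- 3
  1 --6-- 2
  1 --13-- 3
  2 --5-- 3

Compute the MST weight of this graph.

Applying Kruskal's algorithm (sort edges by weight, add if no cycle):
  Add (0,1) w=3
  Add (0,2) w=4
  Add (2,3) w=5
  Skip (0,3) w=6 (creates cycle)
  Skip (1,2) w=6 (creates cycle)
  Skip (1,3) w=13 (creates cycle)
MST weight = 12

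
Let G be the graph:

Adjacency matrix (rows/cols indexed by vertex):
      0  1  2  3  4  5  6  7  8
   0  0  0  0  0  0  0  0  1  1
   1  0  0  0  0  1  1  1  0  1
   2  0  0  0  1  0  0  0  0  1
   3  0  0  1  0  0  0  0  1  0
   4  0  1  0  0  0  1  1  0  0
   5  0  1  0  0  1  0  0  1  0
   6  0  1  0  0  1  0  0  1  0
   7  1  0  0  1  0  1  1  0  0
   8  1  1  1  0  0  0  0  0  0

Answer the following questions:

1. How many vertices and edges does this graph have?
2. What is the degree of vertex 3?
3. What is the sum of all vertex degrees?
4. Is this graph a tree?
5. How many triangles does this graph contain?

Count: 9 vertices, 13 edges.
Vertex 3 has neighbors [2, 7], degree = 2.
Handshaking lemma: 2 * 13 = 26.
A tree on 9 vertices has 8 edges. This graph has 13 edges (5 extra). Not a tree.
Number of triangles = 2.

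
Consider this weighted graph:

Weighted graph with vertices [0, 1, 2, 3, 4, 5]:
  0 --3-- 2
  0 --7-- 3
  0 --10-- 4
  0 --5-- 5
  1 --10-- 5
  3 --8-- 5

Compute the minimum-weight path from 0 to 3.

Using Dijkstra's algorithm from vertex 0:
Shortest path: 0 -> 3
Total weight: 7 = 7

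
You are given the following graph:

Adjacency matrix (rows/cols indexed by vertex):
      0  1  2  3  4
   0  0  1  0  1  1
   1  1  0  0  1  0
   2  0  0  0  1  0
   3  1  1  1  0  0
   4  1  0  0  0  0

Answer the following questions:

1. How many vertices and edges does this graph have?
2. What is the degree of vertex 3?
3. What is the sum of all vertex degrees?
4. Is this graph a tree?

Count: 5 vertices, 5 edges.
Vertex 3 has neighbors [0, 1, 2], degree = 3.
Handshaking lemma: 2 * 5 = 10.
A tree on 5 vertices has 4 edges. This graph has 5 edges (1 extra). Not a tree.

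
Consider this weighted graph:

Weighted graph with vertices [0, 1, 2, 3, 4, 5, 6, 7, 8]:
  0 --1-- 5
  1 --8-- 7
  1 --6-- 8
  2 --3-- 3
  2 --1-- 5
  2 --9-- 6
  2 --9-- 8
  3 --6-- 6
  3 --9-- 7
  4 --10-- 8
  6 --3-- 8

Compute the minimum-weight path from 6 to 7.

Using Dijkstra's algorithm from vertex 6:
Shortest path: 6 -> 3 -> 7
Total weight: 6 + 9 = 15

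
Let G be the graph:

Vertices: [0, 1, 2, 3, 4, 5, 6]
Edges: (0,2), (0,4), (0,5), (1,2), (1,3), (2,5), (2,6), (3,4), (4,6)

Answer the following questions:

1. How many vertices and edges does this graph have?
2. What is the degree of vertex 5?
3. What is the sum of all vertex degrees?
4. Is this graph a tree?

Count: 7 vertices, 9 edges.
Vertex 5 has neighbors [0, 2], degree = 2.
Handshaking lemma: 2 * 9 = 18.
A tree on 7 vertices has 6 edges. This graph has 9 edges (3 extra). Not a tree.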